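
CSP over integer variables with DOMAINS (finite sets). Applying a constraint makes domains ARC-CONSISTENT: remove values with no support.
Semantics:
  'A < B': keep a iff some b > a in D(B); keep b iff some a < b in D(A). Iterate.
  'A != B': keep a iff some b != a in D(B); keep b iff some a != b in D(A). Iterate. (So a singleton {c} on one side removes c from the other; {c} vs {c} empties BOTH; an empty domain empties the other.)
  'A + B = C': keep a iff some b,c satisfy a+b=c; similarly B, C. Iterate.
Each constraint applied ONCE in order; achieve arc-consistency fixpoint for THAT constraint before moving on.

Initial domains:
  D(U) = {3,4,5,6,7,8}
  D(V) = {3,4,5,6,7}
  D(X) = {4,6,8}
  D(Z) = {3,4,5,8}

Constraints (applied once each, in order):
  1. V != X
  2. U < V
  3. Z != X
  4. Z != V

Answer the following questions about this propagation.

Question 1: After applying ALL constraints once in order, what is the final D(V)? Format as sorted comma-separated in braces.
Answer: {4,5,6,7}

Derivation:
Constraint 1 (V != X) on D(V)={3,4,5,6,7} D(X)={4,6,8}: no change
Constraint 2 (U < V) on D(U)={3,4,5,6,7,8} D(V)={3,4,5,6,7}: U {3,4,5,6,7,8}->{3,4,5,6}; V {3,4,5,6,7}->{4,5,6,7}
Constraint 3 (Z != X) on D(Z)={3,4,5,8} D(X)={4,6,8}: no change
Constraint 4 (Z != V) on D(Z)={3,4,5,8} D(V)={4,5,6,7}: no change
So after all 4 constraints: D(V) = {4,5,6,7}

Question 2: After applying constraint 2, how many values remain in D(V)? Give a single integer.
Answer: 4

Derivation:
Constraint 1 (V != X) on D(V)={3,4,5,6,7} D(X)={4,6,8}: no change
Constraint 2 (U < V) on D(U)={3,4,5,6,7,8} D(V)={3,4,5,6,7}: U {3,4,5,6,7,8}->{3,4,5,6}; V {3,4,5,6,7}->{4,5,6,7}
So after constraint 2: D(V)={4,5,6,7}, size = 4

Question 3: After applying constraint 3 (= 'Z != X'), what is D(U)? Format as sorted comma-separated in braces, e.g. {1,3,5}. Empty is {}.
Constraint 1 (V != X) on D(V)={3,4,5,6,7} D(X)={4,6,8}: no change
Constraint 2 (U < V) on D(U)={3,4,5,6,7,8} D(V)={3,4,5,6,7}: U {3,4,5,6,7,8}->{3,4,5,6}; V {3,4,5,6,7}->{4,5,6,7}
Constraint 3 (Z != X) on D(Z)={3,4,5,8} D(X)={4,6,8}: no change
So after constraint 3: D(U) = {3,4,5,6}

Answer: {3,4,5,6}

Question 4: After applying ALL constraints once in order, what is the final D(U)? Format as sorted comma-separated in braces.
Answer: {3,4,5,6}

Derivation:
Constraint 1 (V != X) on D(V)={3,4,5,6,7} D(X)={4,6,8}: no change
Constraint 2 (U < V) on D(U)={3,4,5,6,7,8} D(V)={3,4,5,6,7}: U {3,4,5,6,7,8}->{3,4,5,6}; V {3,4,5,6,7}->{4,5,6,7}
Constraint 3 (Z != X) on D(Z)={3,4,5,8} D(X)={4,6,8}: no change
Constraint 4 (Z != V) on D(Z)={3,4,5,8} D(V)={4,5,6,7}: no change
So after all 4 constraints: D(U) = {3,4,5,6}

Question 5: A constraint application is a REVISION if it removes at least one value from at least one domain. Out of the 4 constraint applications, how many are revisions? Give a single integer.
Constraint 1 (V != X) on D(V)={3,4,5,6,7} D(X)={4,6,8}: no change => not a revision
Constraint 2 (U < V) on D(U)={3,4,5,6,7,8} D(V)={3,4,5,6,7}: U {3,4,5,6,7,8}->{3,4,5,6}; V {3,4,5,6,7}->{4,5,6,7} => REVISION
Constraint 3 (Z != X) on D(Z)={3,4,5,8} D(X)={4,6,8}: no change => not a revision
Constraint 4 (Z != V) on D(Z)={3,4,5,8} D(V)={4,5,6,7}: no change => not a revision
Total revisions = 1

Answer: 1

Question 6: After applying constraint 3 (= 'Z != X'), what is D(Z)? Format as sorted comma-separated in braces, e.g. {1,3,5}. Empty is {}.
Constraint 1 (V != X) on D(V)={3,4,5,6,7} D(X)={4,6,8}: no change
Constraint 2 (U < V) on D(U)={3,4,5,6,7,8} D(V)={3,4,5,6,7}: U {3,4,5,6,7,8}->{3,4,5,6}; V {3,4,5,6,7}->{4,5,6,7}
Constraint 3 (Z != X) on D(Z)={3,4,5,8} D(X)={4,6,8}: no change
So after constraint 3: D(Z) = {3,4,5,8}

Answer: {3,4,5,8}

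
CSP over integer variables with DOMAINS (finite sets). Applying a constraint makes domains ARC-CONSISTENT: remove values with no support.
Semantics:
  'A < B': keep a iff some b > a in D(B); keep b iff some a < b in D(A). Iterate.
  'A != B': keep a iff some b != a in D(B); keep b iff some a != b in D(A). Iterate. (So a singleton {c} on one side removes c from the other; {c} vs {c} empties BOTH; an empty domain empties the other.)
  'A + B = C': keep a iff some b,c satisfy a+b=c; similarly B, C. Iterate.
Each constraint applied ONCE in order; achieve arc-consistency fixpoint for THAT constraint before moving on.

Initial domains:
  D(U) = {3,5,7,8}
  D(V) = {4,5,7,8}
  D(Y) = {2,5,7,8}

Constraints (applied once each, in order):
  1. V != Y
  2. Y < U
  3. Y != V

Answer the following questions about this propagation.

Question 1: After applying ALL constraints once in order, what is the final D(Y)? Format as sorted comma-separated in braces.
Constraint 1 (V != Y) on D(V)={4,5,7,8} D(Y)={2,5,7,8}: no change
Constraint 2 (Y < U) on D(Y)={2,5,7,8} D(U)={3,5,7,8}: Y {2,5,7,8}->{2,5,7}
Constraint 3 (Y != V) on D(Y)={2,5,7} D(V)={4,5,7,8}: no change
So after all 3 constraints: D(Y) = {2,5,7}

Answer: {2,5,7}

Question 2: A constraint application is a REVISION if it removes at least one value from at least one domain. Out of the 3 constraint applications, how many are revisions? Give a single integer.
Constraint 1 (V != Y) on D(V)={4,5,7,8} D(Y)={2,5,7,8}: no change => not a revision
Constraint 2 (Y < U) on D(Y)={2,5,7,8} D(U)={3,5,7,8}: Y {2,5,7,8}->{2,5,7} => REVISION
Constraint 3 (Y != V) on D(Y)={2,5,7} D(V)={4,5,7,8}: no change => not a revision
Total revisions = 1

Answer: 1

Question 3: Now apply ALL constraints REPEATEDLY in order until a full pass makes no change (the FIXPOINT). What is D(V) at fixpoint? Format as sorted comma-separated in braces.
pass 0 (initial): D(V)={4,5,7,8}
pass 1: Y {2,5,7,8}->{2,5,7}
pass 2: no change
Fixpoint after 2 passes: D(V) = {4,5,7,8}

Answer: {4,5,7,8}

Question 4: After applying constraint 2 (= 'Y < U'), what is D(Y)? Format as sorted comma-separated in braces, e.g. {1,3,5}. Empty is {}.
Answer: {2,5,7}

Derivation:
Constraint 1 (V != Y) on D(V)={4,5,7,8} D(Y)={2,5,7,8}: no change
Constraint 2 (Y < U) on D(Y)={2,5,7,8} D(U)={3,5,7,8}: Y {2,5,7,8}->{2,5,7}
So after constraint 2: D(Y) = {2,5,7}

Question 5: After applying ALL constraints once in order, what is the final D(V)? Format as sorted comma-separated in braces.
Answer: {4,5,7,8}

Derivation:
Constraint 1 (V != Y) on D(V)={4,5,7,8} D(Y)={2,5,7,8}: no change
Constraint 2 (Y < U) on D(Y)={2,5,7,8} D(U)={3,5,7,8}: Y {2,5,7,8}->{2,5,7}
Constraint 3 (Y != V) on D(Y)={2,5,7} D(V)={4,5,7,8}: no change
So after all 3 constraints: D(V) = {4,5,7,8}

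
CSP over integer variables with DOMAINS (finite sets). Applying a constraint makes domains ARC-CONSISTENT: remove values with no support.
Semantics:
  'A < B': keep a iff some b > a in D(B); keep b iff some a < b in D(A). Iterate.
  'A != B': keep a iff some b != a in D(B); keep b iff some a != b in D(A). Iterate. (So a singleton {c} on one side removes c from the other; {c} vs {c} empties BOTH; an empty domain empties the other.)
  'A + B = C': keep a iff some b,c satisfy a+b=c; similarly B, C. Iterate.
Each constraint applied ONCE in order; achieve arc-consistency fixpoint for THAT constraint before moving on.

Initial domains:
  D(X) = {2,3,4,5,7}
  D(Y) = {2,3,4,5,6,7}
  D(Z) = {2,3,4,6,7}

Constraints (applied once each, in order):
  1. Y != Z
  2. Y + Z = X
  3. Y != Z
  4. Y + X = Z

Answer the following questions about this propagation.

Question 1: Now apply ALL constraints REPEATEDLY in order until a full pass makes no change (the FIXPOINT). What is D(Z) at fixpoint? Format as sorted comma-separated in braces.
pass 0 (initial): D(Z)={2,3,4,6,7}
pass 1: X {2,3,4,5,7}->{}; Y {2,3,4,5,6,7}->{}; Z {2,3,4,6,7}->{}
pass 2: no change
Fixpoint after 2 passes: D(Z) = {}

Answer: {}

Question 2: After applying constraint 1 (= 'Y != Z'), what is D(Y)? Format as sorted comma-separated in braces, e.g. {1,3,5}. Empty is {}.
Answer: {2,3,4,5,6,7}

Derivation:
Constraint 1 (Y != Z) on D(Y)={2,3,4,5,6,7} D(Z)={2,3,4,6,7}: no change
So after constraint 1: D(Y) = {2,3,4,5,6,7}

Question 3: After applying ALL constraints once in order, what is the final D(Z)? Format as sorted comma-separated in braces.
Answer: {}

Derivation:
Constraint 1 (Y != Z) on D(Y)={2,3,4,5,6,7} D(Z)={2,3,4,6,7}: no change
Constraint 2 (Y + Z = X) on D(Y)={2,3,4,5,6,7} D(Z)={2,3,4,6,7} D(X)={2,3,4,5,7}: Y {2,3,4,5,6,7}->{2,3,4,5}; Z {2,3,4,6,7}->{2,3,4}; X {2,3,4,5,7}->{4,5,7}
Constraint 3 (Y != Z) on D(Y)={2,3,4,5} D(Z)={2,3,4}: no change
Constraint 4 (Y + X = Z) on D(Y)={2,3,4,5} D(X)={4,5,7} D(Z)={2,3,4}: Y {2,3,4,5}->{}; X {4,5,7}->{}; Z {2,3,4}->{}
So after all 4 constraints: D(Z) = {}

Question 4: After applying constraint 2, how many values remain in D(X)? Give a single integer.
Answer: 3

Derivation:
Constraint 1 (Y != Z) on D(Y)={2,3,4,5,6,7} D(Z)={2,3,4,6,7}: no change
Constraint 2 (Y + Z = X) on D(Y)={2,3,4,5,6,7} D(Z)={2,3,4,6,7} D(X)={2,3,4,5,7}: Y {2,3,4,5,6,7}->{2,3,4,5}; Z {2,3,4,6,7}->{2,3,4}; X {2,3,4,5,7}->{4,5,7}
So after constraint 2: D(X)={4,5,7}, size = 3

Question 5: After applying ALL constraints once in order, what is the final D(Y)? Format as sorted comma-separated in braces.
Answer: {}

Derivation:
Constraint 1 (Y != Z) on D(Y)={2,3,4,5,6,7} D(Z)={2,3,4,6,7}: no change
Constraint 2 (Y + Z = X) on D(Y)={2,3,4,5,6,7} D(Z)={2,3,4,6,7} D(X)={2,3,4,5,7}: Y {2,3,4,5,6,7}->{2,3,4,5}; Z {2,3,4,6,7}->{2,3,4}; X {2,3,4,5,7}->{4,5,7}
Constraint 3 (Y != Z) on D(Y)={2,3,4,5} D(Z)={2,3,4}: no change
Constraint 4 (Y + X = Z) on D(Y)={2,3,4,5} D(X)={4,5,7} D(Z)={2,3,4}: Y {2,3,4,5}->{}; X {4,5,7}->{}; Z {2,3,4}->{}
So after all 4 constraints: D(Y) = {}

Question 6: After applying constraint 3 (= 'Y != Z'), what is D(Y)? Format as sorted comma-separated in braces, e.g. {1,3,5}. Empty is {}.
Answer: {2,3,4,5}

Derivation:
Constraint 1 (Y != Z) on D(Y)={2,3,4,5,6,7} D(Z)={2,3,4,6,7}: no change
Constraint 2 (Y + Z = X) on D(Y)={2,3,4,5,6,7} D(Z)={2,3,4,6,7} D(X)={2,3,4,5,7}: Y {2,3,4,5,6,7}->{2,3,4,5}; Z {2,3,4,6,7}->{2,3,4}; X {2,3,4,5,7}->{4,5,7}
Constraint 3 (Y != Z) on D(Y)={2,3,4,5} D(Z)={2,3,4}: no change
So after constraint 3: D(Y) = {2,3,4,5}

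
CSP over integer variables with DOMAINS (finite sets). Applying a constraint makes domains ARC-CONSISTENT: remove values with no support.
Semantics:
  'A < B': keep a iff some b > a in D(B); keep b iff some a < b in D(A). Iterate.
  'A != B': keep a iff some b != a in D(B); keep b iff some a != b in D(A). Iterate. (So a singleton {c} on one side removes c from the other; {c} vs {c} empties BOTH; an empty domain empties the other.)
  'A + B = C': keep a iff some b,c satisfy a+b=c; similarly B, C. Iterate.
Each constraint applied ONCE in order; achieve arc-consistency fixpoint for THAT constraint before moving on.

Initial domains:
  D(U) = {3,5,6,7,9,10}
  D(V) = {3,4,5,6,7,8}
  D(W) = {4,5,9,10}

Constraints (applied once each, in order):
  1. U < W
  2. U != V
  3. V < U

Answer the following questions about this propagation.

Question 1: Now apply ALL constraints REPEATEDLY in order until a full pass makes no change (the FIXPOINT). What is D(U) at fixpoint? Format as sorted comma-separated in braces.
pass 0 (initial): D(U)={3,5,6,7,9,10}
pass 1: U {3,5,6,7,9,10}->{5,6,7,9}
pass 2: W {4,5,9,10}->{9,10}
pass 3: no change
Fixpoint after 3 passes: D(U) = {5,6,7,9}

Answer: {5,6,7,9}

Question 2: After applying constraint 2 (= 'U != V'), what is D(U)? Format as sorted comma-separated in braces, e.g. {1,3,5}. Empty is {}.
Answer: {3,5,6,7,9}

Derivation:
Constraint 1 (U < W) on D(U)={3,5,6,7,9,10} D(W)={4,5,9,10}: U {3,5,6,7,9,10}->{3,5,6,7,9}
Constraint 2 (U != V) on D(U)={3,5,6,7,9} D(V)={3,4,5,6,7,8}: no change
So after constraint 2: D(U) = {3,5,6,7,9}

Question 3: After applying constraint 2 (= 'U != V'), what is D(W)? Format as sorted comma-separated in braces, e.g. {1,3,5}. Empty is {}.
Constraint 1 (U < W) on D(U)={3,5,6,7,9,10} D(W)={4,5,9,10}: U {3,5,6,7,9,10}->{3,5,6,7,9}
Constraint 2 (U != V) on D(U)={3,5,6,7,9} D(V)={3,4,5,6,7,8}: no change
So after constraint 2: D(W) = {4,5,9,10}

Answer: {4,5,9,10}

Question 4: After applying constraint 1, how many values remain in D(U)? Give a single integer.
Answer: 5

Derivation:
Constraint 1 (U < W) on D(U)={3,5,6,7,9,10} D(W)={4,5,9,10}: U {3,5,6,7,9,10}->{3,5,6,7,9}
So after constraint 1: D(U)={3,5,6,7,9}, size = 5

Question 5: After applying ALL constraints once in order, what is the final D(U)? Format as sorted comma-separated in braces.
Answer: {5,6,7,9}

Derivation:
Constraint 1 (U < W) on D(U)={3,5,6,7,9,10} D(W)={4,5,9,10}: U {3,5,6,7,9,10}->{3,5,6,7,9}
Constraint 2 (U != V) on D(U)={3,5,6,7,9} D(V)={3,4,5,6,7,8}: no change
Constraint 3 (V < U) on D(V)={3,4,5,6,7,8} D(U)={3,5,6,7,9}: U {3,5,6,7,9}->{5,6,7,9}
So after all 3 constraints: D(U) = {5,6,7,9}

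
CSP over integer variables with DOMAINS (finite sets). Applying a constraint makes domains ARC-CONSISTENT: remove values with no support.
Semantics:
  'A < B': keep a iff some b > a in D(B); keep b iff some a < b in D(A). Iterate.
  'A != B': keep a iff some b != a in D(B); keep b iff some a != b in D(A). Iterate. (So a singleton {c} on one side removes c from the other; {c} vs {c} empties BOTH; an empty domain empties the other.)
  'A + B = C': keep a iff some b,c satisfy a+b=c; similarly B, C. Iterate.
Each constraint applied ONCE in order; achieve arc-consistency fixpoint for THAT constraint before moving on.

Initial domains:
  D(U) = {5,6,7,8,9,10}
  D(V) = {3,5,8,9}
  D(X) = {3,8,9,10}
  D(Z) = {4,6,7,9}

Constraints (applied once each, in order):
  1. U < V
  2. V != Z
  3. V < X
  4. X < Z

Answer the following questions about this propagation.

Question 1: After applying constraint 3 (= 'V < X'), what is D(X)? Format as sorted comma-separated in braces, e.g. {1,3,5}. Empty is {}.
Constraint 1 (U < V) on D(U)={5,6,7,8,9,10} D(V)={3,5,8,9}: U {5,6,7,8,9,10}->{5,6,7,8}; V {3,5,8,9}->{8,9}
Constraint 2 (V != Z) on D(V)={8,9} D(Z)={4,6,7,9}: no change
Constraint 3 (V < X) on D(V)={8,9} D(X)={3,8,9,10}: X {3,8,9,10}->{9,10}
So after constraint 3: D(X) = {9,10}

Answer: {9,10}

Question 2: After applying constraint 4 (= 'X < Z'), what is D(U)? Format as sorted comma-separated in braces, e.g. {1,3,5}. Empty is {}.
Constraint 1 (U < V) on D(U)={5,6,7,8,9,10} D(V)={3,5,8,9}: U {5,6,7,8,9,10}->{5,6,7,8}; V {3,5,8,9}->{8,9}
Constraint 2 (V != Z) on D(V)={8,9} D(Z)={4,6,7,9}: no change
Constraint 3 (V < X) on D(V)={8,9} D(X)={3,8,9,10}: X {3,8,9,10}->{9,10}
Constraint 4 (X < Z) on D(X)={9,10} D(Z)={4,6,7,9}: X {9,10}->{}; Z {4,6,7,9}->{}
So after constraint 4: D(U) = {5,6,7,8}

Answer: {5,6,7,8}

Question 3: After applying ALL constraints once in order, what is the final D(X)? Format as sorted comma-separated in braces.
Answer: {}

Derivation:
Constraint 1 (U < V) on D(U)={5,6,7,8,9,10} D(V)={3,5,8,9}: U {5,6,7,8,9,10}->{5,6,7,8}; V {3,5,8,9}->{8,9}
Constraint 2 (V != Z) on D(V)={8,9} D(Z)={4,6,7,9}: no change
Constraint 3 (V < X) on D(V)={8,9} D(X)={3,8,9,10}: X {3,8,9,10}->{9,10}
Constraint 4 (X < Z) on D(X)={9,10} D(Z)={4,6,7,9}: X {9,10}->{}; Z {4,6,7,9}->{}
So after all 4 constraints: D(X) = {}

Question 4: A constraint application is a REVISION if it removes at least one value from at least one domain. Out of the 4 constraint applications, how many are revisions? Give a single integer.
Constraint 1 (U < V) on D(U)={5,6,7,8,9,10} D(V)={3,5,8,9}: U {5,6,7,8,9,10}->{5,6,7,8}; V {3,5,8,9}->{8,9} => REVISION
Constraint 2 (V != Z) on D(V)={8,9} D(Z)={4,6,7,9}: no change => not a revision
Constraint 3 (V < X) on D(V)={8,9} D(X)={3,8,9,10}: X {3,8,9,10}->{9,10} => REVISION
Constraint 4 (X < Z) on D(X)={9,10} D(Z)={4,6,7,9}: X {9,10}->{}; Z {4,6,7,9}->{} => REVISION
Total revisions = 3

Answer: 3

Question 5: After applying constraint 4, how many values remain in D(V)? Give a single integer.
Answer: 2

Derivation:
Constraint 1 (U < V) on D(U)={5,6,7,8,9,10} D(V)={3,5,8,9}: U {5,6,7,8,9,10}->{5,6,7,8}; V {3,5,8,9}->{8,9}
Constraint 2 (V != Z) on D(V)={8,9} D(Z)={4,6,7,9}: no change
Constraint 3 (V < X) on D(V)={8,9} D(X)={3,8,9,10}: X {3,8,9,10}->{9,10}
Constraint 4 (X < Z) on D(X)={9,10} D(Z)={4,6,7,9}: X {9,10}->{}; Z {4,6,7,9}->{}
So after constraint 4: D(V)={8,9}, size = 2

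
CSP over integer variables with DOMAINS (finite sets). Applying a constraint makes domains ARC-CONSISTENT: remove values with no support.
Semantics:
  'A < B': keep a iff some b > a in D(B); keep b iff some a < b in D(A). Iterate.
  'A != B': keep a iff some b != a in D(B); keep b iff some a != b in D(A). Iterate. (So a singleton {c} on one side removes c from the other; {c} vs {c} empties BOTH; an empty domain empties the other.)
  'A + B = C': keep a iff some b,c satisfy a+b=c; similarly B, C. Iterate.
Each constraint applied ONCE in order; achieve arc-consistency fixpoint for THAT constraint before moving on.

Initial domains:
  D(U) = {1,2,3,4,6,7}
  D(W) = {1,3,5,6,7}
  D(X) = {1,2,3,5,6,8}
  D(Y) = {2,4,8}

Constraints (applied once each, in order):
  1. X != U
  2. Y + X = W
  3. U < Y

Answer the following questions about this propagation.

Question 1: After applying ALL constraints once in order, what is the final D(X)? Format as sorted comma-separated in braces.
Constraint 1 (X != U) on D(X)={1,2,3,5,6,8} D(U)={1,2,3,4,6,7}: no change
Constraint 2 (Y + X = W) on D(Y)={2,4,8} D(X)={1,2,3,5,6,8} D(W)={1,3,5,6,7}: Y {2,4,8}->{2,4}; X {1,2,3,5,6,8}->{1,2,3,5}; W {1,3,5,6,7}->{3,5,6,7}
Constraint 3 (U < Y) on D(U)={1,2,3,4,6,7} D(Y)={2,4}: U {1,2,3,4,6,7}->{1,2,3}
So after all 3 constraints: D(X) = {1,2,3,5}

Answer: {1,2,3,5}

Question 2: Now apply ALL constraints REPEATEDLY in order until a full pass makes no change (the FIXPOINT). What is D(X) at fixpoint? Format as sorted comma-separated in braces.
Answer: {1,2,3,5}

Derivation:
pass 0 (initial): D(X)={1,2,3,5,6,8}
pass 1: U {1,2,3,4,6,7}->{1,2,3}; W {1,3,5,6,7}->{3,5,6,7}; X {1,2,3,5,6,8}->{1,2,3,5}; Y {2,4,8}->{2,4}
pass 2: no change
Fixpoint after 2 passes: D(X) = {1,2,3,5}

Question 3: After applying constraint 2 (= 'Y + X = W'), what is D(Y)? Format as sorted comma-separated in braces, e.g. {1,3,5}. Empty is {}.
Answer: {2,4}

Derivation:
Constraint 1 (X != U) on D(X)={1,2,3,5,6,8} D(U)={1,2,3,4,6,7}: no change
Constraint 2 (Y + X = W) on D(Y)={2,4,8} D(X)={1,2,3,5,6,8} D(W)={1,3,5,6,7}: Y {2,4,8}->{2,4}; X {1,2,3,5,6,8}->{1,2,3,5}; W {1,3,5,6,7}->{3,5,6,7}
So after constraint 2: D(Y) = {2,4}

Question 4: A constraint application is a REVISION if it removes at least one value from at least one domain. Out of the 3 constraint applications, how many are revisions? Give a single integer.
Constraint 1 (X != U) on D(X)={1,2,3,5,6,8} D(U)={1,2,3,4,6,7}: no change => not a revision
Constraint 2 (Y + X = W) on D(Y)={2,4,8} D(X)={1,2,3,5,6,8} D(W)={1,3,5,6,7}: Y {2,4,8}->{2,4}; X {1,2,3,5,6,8}->{1,2,3,5}; W {1,3,5,6,7}->{3,5,6,7} => REVISION
Constraint 3 (U < Y) on D(U)={1,2,3,4,6,7} D(Y)={2,4}: U {1,2,3,4,6,7}->{1,2,3} => REVISION
Total revisions = 2

Answer: 2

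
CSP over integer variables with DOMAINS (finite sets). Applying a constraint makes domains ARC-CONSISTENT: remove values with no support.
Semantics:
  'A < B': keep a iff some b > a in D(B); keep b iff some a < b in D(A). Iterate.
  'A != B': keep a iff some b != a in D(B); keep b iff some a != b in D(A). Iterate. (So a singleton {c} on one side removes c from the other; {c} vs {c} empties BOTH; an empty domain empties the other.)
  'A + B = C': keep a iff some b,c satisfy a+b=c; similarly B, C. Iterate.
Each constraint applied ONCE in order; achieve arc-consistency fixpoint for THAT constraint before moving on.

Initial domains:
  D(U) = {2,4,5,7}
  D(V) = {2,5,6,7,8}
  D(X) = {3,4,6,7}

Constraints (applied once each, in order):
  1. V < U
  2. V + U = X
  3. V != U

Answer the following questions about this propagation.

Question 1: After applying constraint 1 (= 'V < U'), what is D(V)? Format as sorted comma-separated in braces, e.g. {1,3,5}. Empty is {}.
Answer: {2,5,6}

Derivation:
Constraint 1 (V < U) on D(V)={2,5,6,7,8} D(U)={2,4,5,7}: V {2,5,6,7,8}->{2,5,6}; U {2,4,5,7}->{4,5,7}
So after constraint 1: D(V) = {2,5,6}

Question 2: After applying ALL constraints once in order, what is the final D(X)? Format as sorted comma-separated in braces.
Constraint 1 (V < U) on D(V)={2,5,6,7,8} D(U)={2,4,5,7}: V {2,5,6,7,8}->{2,5,6}; U {2,4,5,7}->{4,5,7}
Constraint 2 (V + U = X) on D(V)={2,5,6} D(U)={4,5,7} D(X)={3,4,6,7}: V {2,5,6}->{2}; U {4,5,7}->{4,5}; X {3,4,6,7}->{6,7}
Constraint 3 (V != U) on D(V)={2} D(U)={4,5}: no change
So after all 3 constraints: D(X) = {6,7}

Answer: {6,7}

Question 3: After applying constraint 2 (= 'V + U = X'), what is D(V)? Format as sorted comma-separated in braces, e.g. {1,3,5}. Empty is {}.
Constraint 1 (V < U) on D(V)={2,5,6,7,8} D(U)={2,4,5,7}: V {2,5,6,7,8}->{2,5,6}; U {2,4,5,7}->{4,5,7}
Constraint 2 (V + U = X) on D(V)={2,5,6} D(U)={4,5,7} D(X)={3,4,6,7}: V {2,5,6}->{2}; U {4,5,7}->{4,5}; X {3,4,6,7}->{6,7}
So after constraint 2: D(V) = {2}

Answer: {2}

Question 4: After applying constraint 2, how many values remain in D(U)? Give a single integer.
Answer: 2

Derivation:
Constraint 1 (V < U) on D(V)={2,5,6,7,8} D(U)={2,4,5,7}: V {2,5,6,7,8}->{2,5,6}; U {2,4,5,7}->{4,5,7}
Constraint 2 (V + U = X) on D(V)={2,5,6} D(U)={4,5,7} D(X)={3,4,6,7}: V {2,5,6}->{2}; U {4,5,7}->{4,5}; X {3,4,6,7}->{6,7}
So after constraint 2: D(U)={4,5}, size = 2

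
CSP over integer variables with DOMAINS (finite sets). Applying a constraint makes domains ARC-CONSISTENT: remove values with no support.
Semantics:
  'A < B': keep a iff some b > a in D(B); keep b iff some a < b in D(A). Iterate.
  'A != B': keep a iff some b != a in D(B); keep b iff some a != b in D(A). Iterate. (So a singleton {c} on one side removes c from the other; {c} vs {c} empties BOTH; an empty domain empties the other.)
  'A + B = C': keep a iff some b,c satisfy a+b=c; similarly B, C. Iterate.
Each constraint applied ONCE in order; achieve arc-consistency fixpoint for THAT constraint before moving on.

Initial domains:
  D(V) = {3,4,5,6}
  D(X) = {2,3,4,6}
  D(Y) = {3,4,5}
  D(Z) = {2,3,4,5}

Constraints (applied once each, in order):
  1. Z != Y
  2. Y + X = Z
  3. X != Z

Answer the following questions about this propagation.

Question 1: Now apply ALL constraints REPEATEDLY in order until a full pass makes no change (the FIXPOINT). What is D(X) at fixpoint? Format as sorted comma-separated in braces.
Answer: {2}

Derivation:
pass 0 (initial): D(X)={2,3,4,6}
pass 1: X {2,3,4,6}->{2}; Y {3,4,5}->{3}; Z {2,3,4,5}->{5}
pass 2: no change
Fixpoint after 2 passes: D(X) = {2}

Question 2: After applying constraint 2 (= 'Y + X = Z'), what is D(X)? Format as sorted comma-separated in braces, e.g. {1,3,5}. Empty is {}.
Constraint 1 (Z != Y) on D(Z)={2,3,4,5} D(Y)={3,4,5}: no change
Constraint 2 (Y + X = Z) on D(Y)={3,4,5} D(X)={2,3,4,6} D(Z)={2,3,4,5}: Y {3,4,5}->{3}; X {2,3,4,6}->{2}; Z {2,3,4,5}->{5}
So after constraint 2: D(X) = {2}

Answer: {2}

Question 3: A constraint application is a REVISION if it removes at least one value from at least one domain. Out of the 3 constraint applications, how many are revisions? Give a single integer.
Answer: 1

Derivation:
Constraint 1 (Z != Y) on D(Z)={2,3,4,5} D(Y)={3,4,5}: no change => not a revision
Constraint 2 (Y + X = Z) on D(Y)={3,4,5} D(X)={2,3,4,6} D(Z)={2,3,4,5}: Y {3,4,5}->{3}; X {2,3,4,6}->{2}; Z {2,3,4,5}->{5} => REVISION
Constraint 3 (X != Z) on D(X)={2} D(Z)={5}: no change => not a revision
Total revisions = 1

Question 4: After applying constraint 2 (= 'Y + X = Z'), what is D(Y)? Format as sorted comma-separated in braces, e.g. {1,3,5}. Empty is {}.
Answer: {3}

Derivation:
Constraint 1 (Z != Y) on D(Z)={2,3,4,5} D(Y)={3,4,5}: no change
Constraint 2 (Y + X = Z) on D(Y)={3,4,5} D(X)={2,3,4,6} D(Z)={2,3,4,5}: Y {3,4,5}->{3}; X {2,3,4,6}->{2}; Z {2,3,4,5}->{5}
So after constraint 2: D(Y) = {3}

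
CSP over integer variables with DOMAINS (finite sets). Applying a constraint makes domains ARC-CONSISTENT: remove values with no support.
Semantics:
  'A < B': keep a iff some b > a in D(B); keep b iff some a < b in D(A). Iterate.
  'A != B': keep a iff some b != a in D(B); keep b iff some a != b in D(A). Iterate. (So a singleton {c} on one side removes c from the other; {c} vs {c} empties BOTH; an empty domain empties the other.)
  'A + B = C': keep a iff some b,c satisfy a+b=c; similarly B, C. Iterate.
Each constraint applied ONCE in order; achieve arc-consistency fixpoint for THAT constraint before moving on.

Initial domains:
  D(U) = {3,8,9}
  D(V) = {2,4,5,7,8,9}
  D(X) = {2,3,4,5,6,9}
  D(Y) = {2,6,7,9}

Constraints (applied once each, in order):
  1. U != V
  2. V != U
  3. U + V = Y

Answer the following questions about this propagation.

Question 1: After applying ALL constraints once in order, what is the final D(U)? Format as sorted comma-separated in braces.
Constraint 1 (U != V) on D(U)={3,8,9} D(V)={2,4,5,7,8,9}: no change
Constraint 2 (V != U) on D(V)={2,4,5,7,8,9} D(U)={3,8,9}: no change
Constraint 3 (U + V = Y) on D(U)={3,8,9} D(V)={2,4,5,7,8,9} D(Y)={2,6,7,9}: U {3,8,9}->{3}; V {2,4,5,7,8,9}->{4}; Y {2,6,7,9}->{7}
So after all 3 constraints: D(U) = {3}

Answer: {3}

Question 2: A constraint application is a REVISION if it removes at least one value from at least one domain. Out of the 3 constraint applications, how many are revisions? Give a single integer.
Constraint 1 (U != V) on D(U)={3,8,9} D(V)={2,4,5,7,8,9}: no change => not a revision
Constraint 2 (V != U) on D(V)={2,4,5,7,8,9} D(U)={3,8,9}: no change => not a revision
Constraint 3 (U + V = Y) on D(U)={3,8,9} D(V)={2,4,5,7,8,9} D(Y)={2,6,7,9}: U {3,8,9}->{3}; V {2,4,5,7,8,9}->{4}; Y {2,6,7,9}->{7} => REVISION
Total revisions = 1

Answer: 1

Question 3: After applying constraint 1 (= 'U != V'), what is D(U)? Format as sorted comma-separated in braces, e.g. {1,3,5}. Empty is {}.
Answer: {3,8,9}

Derivation:
Constraint 1 (U != V) on D(U)={3,8,9} D(V)={2,4,5,7,8,9}: no change
So after constraint 1: D(U) = {3,8,9}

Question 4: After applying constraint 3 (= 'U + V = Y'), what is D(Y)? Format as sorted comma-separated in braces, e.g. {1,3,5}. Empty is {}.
Answer: {7}

Derivation:
Constraint 1 (U != V) on D(U)={3,8,9} D(V)={2,4,5,7,8,9}: no change
Constraint 2 (V != U) on D(V)={2,4,5,7,8,9} D(U)={3,8,9}: no change
Constraint 3 (U + V = Y) on D(U)={3,8,9} D(V)={2,4,5,7,8,9} D(Y)={2,6,7,9}: U {3,8,9}->{3}; V {2,4,5,7,8,9}->{4}; Y {2,6,7,9}->{7}
So after constraint 3: D(Y) = {7}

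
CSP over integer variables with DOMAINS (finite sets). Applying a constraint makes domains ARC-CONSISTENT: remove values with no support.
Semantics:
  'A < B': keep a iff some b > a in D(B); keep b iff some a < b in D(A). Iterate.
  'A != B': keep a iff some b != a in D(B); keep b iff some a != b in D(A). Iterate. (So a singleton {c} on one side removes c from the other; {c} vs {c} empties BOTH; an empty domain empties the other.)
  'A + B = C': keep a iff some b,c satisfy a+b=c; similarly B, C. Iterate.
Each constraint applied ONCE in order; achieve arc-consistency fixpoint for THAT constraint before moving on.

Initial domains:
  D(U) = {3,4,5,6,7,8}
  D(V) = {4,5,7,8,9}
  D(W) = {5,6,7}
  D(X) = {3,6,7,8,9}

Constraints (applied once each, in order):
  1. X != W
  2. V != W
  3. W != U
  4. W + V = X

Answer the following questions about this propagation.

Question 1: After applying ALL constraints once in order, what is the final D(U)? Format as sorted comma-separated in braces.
Answer: {3,4,5,6,7,8}

Derivation:
Constraint 1 (X != W) on D(X)={3,6,7,8,9} D(W)={5,6,7}: no change
Constraint 2 (V != W) on D(V)={4,5,7,8,9} D(W)={5,6,7}: no change
Constraint 3 (W != U) on D(W)={5,6,7} D(U)={3,4,5,6,7,8}: no change
Constraint 4 (W + V = X) on D(W)={5,6,7} D(V)={4,5,7,8,9} D(X)={3,6,7,8,9}: W {5,6,7}->{5}; V {4,5,7,8,9}->{4}; X {3,6,7,8,9}->{9}
So after all 4 constraints: D(U) = {3,4,5,6,7,8}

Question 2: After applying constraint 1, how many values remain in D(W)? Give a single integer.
Answer: 3

Derivation:
Constraint 1 (X != W) on D(X)={3,6,7,8,9} D(W)={5,6,7}: no change
So after constraint 1: D(W)={5,6,7}, size = 3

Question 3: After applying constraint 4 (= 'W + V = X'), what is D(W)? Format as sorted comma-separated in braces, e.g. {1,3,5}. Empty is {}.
Constraint 1 (X != W) on D(X)={3,6,7,8,9} D(W)={5,6,7}: no change
Constraint 2 (V != W) on D(V)={4,5,7,8,9} D(W)={5,6,7}: no change
Constraint 3 (W != U) on D(W)={5,6,7} D(U)={3,4,5,6,7,8}: no change
Constraint 4 (W + V = X) on D(W)={5,6,7} D(V)={4,5,7,8,9} D(X)={3,6,7,8,9}: W {5,6,7}->{5}; V {4,5,7,8,9}->{4}; X {3,6,7,8,9}->{9}
So after constraint 4: D(W) = {5}

Answer: {5}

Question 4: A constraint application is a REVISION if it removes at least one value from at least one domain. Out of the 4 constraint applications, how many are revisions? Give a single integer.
Constraint 1 (X != W) on D(X)={3,6,7,8,9} D(W)={5,6,7}: no change => not a revision
Constraint 2 (V != W) on D(V)={4,5,7,8,9} D(W)={5,6,7}: no change => not a revision
Constraint 3 (W != U) on D(W)={5,6,7} D(U)={3,4,5,6,7,8}: no change => not a revision
Constraint 4 (W + V = X) on D(W)={5,6,7} D(V)={4,5,7,8,9} D(X)={3,6,7,8,9}: W {5,6,7}->{5}; V {4,5,7,8,9}->{4}; X {3,6,7,8,9}->{9} => REVISION
Total revisions = 1

Answer: 1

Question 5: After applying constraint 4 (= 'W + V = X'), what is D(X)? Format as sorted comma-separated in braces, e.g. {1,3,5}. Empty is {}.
Answer: {9}

Derivation:
Constraint 1 (X != W) on D(X)={3,6,7,8,9} D(W)={5,6,7}: no change
Constraint 2 (V != W) on D(V)={4,5,7,8,9} D(W)={5,6,7}: no change
Constraint 3 (W != U) on D(W)={5,6,7} D(U)={3,4,5,6,7,8}: no change
Constraint 4 (W + V = X) on D(W)={5,6,7} D(V)={4,5,7,8,9} D(X)={3,6,7,8,9}: W {5,6,7}->{5}; V {4,5,7,8,9}->{4}; X {3,6,7,8,9}->{9}
So after constraint 4: D(X) = {9}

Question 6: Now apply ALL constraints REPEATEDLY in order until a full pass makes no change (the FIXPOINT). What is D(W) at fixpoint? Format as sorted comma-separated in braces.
pass 0 (initial): D(W)={5,6,7}
pass 1: V {4,5,7,8,9}->{4}; W {5,6,7}->{5}; X {3,6,7,8,9}->{9}
pass 2: U {3,4,5,6,7,8}->{3,4,6,7,8}
pass 3: no change
Fixpoint after 3 passes: D(W) = {5}

Answer: {5}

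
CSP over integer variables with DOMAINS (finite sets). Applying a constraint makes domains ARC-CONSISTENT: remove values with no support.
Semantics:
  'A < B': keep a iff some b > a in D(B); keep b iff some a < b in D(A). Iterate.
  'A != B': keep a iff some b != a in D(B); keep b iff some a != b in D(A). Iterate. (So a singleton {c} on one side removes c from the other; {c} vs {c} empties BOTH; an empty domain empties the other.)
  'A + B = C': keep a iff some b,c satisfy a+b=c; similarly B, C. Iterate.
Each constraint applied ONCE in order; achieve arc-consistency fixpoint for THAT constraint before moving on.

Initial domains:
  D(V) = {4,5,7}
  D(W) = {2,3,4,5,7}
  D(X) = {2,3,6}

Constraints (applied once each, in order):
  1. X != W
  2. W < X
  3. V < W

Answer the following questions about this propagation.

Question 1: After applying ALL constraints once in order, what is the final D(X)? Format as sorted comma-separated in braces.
Constraint 1 (X != W) on D(X)={2,3,6} D(W)={2,3,4,5,7}: no change
Constraint 2 (W < X) on D(W)={2,3,4,5,7} D(X)={2,3,6}: W {2,3,4,5,7}->{2,3,4,5}; X {2,3,6}->{3,6}
Constraint 3 (V < W) on D(V)={4,5,7} D(W)={2,3,4,5}: V {4,5,7}->{4}; W {2,3,4,5}->{5}
So after all 3 constraints: D(X) = {3,6}

Answer: {3,6}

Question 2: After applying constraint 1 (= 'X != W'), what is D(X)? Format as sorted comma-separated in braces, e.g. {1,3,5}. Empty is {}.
Constraint 1 (X != W) on D(X)={2,3,6} D(W)={2,3,4,5,7}: no change
So after constraint 1: D(X) = {2,3,6}

Answer: {2,3,6}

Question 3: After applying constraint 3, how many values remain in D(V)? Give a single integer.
Constraint 1 (X != W) on D(X)={2,3,6} D(W)={2,3,4,5,7}: no change
Constraint 2 (W < X) on D(W)={2,3,4,5,7} D(X)={2,3,6}: W {2,3,4,5,7}->{2,3,4,5}; X {2,3,6}->{3,6}
Constraint 3 (V < W) on D(V)={4,5,7} D(W)={2,3,4,5}: V {4,5,7}->{4}; W {2,3,4,5}->{5}
So after constraint 3: D(V)={4}, size = 1

Answer: 1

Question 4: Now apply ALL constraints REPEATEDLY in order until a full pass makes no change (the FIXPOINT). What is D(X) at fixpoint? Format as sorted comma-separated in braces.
pass 0 (initial): D(X)={2,3,6}
pass 1: V {4,5,7}->{4}; W {2,3,4,5,7}->{5}; X {2,3,6}->{3,6}
pass 2: X {3,6}->{6}
pass 3: no change
Fixpoint after 3 passes: D(X) = {6}

Answer: {6}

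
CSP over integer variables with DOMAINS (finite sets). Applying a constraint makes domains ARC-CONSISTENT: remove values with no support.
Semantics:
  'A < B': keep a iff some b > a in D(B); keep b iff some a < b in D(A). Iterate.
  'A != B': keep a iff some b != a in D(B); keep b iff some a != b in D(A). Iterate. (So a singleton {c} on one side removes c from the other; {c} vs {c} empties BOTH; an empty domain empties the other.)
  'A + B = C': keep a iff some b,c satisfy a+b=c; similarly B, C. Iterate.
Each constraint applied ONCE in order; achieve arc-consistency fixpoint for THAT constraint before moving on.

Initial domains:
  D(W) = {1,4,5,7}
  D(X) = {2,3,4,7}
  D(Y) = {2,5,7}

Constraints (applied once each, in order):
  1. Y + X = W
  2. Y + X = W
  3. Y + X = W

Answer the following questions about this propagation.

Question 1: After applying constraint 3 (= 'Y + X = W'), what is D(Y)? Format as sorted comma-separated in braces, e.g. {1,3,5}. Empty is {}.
Constraint 1 (Y + X = W) on D(Y)={2,5,7} D(X)={2,3,4,7} D(W)={1,4,5,7}: Y {2,5,7}->{2,5}; X {2,3,4,7}->{2,3}; W {1,4,5,7}->{4,5,7}
Constraint 2 (Y + X = W) on D(Y)={2,5} D(X)={2,3} D(W)={4,5,7}: no change
Constraint 3 (Y + X = W) on D(Y)={2,5} D(X)={2,3} D(W)={4,5,7}: no change
So after constraint 3: D(Y) = {2,5}

Answer: {2,5}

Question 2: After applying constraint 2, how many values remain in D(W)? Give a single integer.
Answer: 3

Derivation:
Constraint 1 (Y + X = W) on D(Y)={2,5,7} D(X)={2,3,4,7} D(W)={1,4,5,7}: Y {2,5,7}->{2,5}; X {2,3,4,7}->{2,3}; W {1,4,5,7}->{4,5,7}
Constraint 2 (Y + X = W) on D(Y)={2,5} D(X)={2,3} D(W)={4,5,7}: no change
So after constraint 2: D(W)={4,5,7}, size = 3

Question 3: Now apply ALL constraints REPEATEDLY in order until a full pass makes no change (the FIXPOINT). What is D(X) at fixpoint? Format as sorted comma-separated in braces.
pass 0 (initial): D(X)={2,3,4,7}
pass 1: W {1,4,5,7}->{4,5,7}; X {2,3,4,7}->{2,3}; Y {2,5,7}->{2,5}
pass 2: no change
Fixpoint after 2 passes: D(X) = {2,3}

Answer: {2,3}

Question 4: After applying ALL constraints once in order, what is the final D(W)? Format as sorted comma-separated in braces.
Constraint 1 (Y + X = W) on D(Y)={2,5,7} D(X)={2,3,4,7} D(W)={1,4,5,7}: Y {2,5,7}->{2,5}; X {2,3,4,7}->{2,3}; W {1,4,5,7}->{4,5,7}
Constraint 2 (Y + X = W) on D(Y)={2,5} D(X)={2,3} D(W)={4,5,7}: no change
Constraint 3 (Y + X = W) on D(Y)={2,5} D(X)={2,3} D(W)={4,5,7}: no change
So after all 3 constraints: D(W) = {4,5,7}

Answer: {4,5,7}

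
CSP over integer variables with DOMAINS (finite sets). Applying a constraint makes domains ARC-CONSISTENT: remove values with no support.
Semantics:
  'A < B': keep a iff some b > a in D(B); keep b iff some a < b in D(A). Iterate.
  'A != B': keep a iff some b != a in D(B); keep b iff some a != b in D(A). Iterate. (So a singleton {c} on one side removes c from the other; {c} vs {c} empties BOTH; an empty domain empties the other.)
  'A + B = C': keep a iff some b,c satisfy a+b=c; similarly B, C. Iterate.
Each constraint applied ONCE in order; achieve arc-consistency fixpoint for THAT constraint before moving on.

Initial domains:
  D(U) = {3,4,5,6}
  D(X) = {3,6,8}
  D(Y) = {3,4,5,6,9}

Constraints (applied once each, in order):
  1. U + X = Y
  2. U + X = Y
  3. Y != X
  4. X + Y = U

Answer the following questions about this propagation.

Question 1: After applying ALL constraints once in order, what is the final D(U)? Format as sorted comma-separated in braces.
Constraint 1 (U + X = Y) on D(U)={3,4,5,6} D(X)={3,6,8} D(Y)={3,4,5,6,9}: U {3,4,5,6}->{3,6}; X {3,6,8}->{3,6}; Y {3,4,5,6,9}->{6,9}
Constraint 2 (U + X = Y) on D(U)={3,6} D(X)={3,6} D(Y)={6,9}: no change
Constraint 3 (Y != X) on D(Y)={6,9} D(X)={3,6}: no change
Constraint 4 (X + Y = U) on D(X)={3,6} D(Y)={6,9} D(U)={3,6}: X {3,6}->{}; Y {6,9}->{}; U {3,6}->{}
So after all 4 constraints: D(U) = {}

Answer: {}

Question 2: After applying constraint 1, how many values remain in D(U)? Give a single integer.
Constraint 1 (U + X = Y) on D(U)={3,4,5,6} D(X)={3,6,8} D(Y)={3,4,5,6,9}: U {3,4,5,6}->{3,6}; X {3,6,8}->{3,6}; Y {3,4,5,6,9}->{6,9}
So after constraint 1: D(U)={3,6}, size = 2

Answer: 2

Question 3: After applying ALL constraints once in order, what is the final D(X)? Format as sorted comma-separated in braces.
Constraint 1 (U + X = Y) on D(U)={3,4,5,6} D(X)={3,6,8} D(Y)={3,4,5,6,9}: U {3,4,5,6}->{3,6}; X {3,6,8}->{3,6}; Y {3,4,5,6,9}->{6,9}
Constraint 2 (U + X = Y) on D(U)={3,6} D(X)={3,6} D(Y)={6,9}: no change
Constraint 3 (Y != X) on D(Y)={6,9} D(X)={3,6}: no change
Constraint 4 (X + Y = U) on D(X)={3,6} D(Y)={6,9} D(U)={3,6}: X {3,6}->{}; Y {6,9}->{}; U {3,6}->{}
So after all 4 constraints: D(X) = {}

Answer: {}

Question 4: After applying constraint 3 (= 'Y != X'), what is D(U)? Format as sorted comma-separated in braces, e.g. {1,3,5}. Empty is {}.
Answer: {3,6}

Derivation:
Constraint 1 (U + X = Y) on D(U)={3,4,5,6} D(X)={3,6,8} D(Y)={3,4,5,6,9}: U {3,4,5,6}->{3,6}; X {3,6,8}->{3,6}; Y {3,4,5,6,9}->{6,9}
Constraint 2 (U + X = Y) on D(U)={3,6} D(X)={3,6} D(Y)={6,9}: no change
Constraint 3 (Y != X) on D(Y)={6,9} D(X)={3,6}: no change
So after constraint 3: D(U) = {3,6}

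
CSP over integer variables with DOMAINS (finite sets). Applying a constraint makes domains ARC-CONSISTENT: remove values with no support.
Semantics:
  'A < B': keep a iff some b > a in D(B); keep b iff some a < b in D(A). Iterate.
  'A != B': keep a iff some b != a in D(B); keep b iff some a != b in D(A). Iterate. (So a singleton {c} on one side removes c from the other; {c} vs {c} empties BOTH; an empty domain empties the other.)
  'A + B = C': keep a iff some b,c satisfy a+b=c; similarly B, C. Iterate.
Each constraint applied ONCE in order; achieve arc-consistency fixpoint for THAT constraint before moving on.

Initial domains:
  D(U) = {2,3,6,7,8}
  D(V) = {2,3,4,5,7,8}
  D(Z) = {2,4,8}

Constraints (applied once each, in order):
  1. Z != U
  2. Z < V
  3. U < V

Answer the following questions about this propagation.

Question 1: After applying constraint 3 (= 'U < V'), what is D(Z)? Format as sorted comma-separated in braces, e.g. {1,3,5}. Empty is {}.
Answer: {2,4}

Derivation:
Constraint 1 (Z != U) on D(Z)={2,4,8} D(U)={2,3,6,7,8}: no change
Constraint 2 (Z < V) on D(Z)={2,4,8} D(V)={2,3,4,5,7,8}: Z {2,4,8}->{2,4}; V {2,3,4,5,7,8}->{3,4,5,7,8}
Constraint 3 (U < V) on D(U)={2,3,6,7,8} D(V)={3,4,5,7,8}: U {2,3,6,7,8}->{2,3,6,7}
So after constraint 3: D(Z) = {2,4}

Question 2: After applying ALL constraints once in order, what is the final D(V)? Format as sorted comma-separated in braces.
Constraint 1 (Z != U) on D(Z)={2,4,8} D(U)={2,3,6,7,8}: no change
Constraint 2 (Z < V) on D(Z)={2,4,8} D(V)={2,3,4,5,7,8}: Z {2,4,8}->{2,4}; V {2,3,4,5,7,8}->{3,4,5,7,8}
Constraint 3 (U < V) on D(U)={2,3,6,7,8} D(V)={3,4,5,7,8}: U {2,3,6,7,8}->{2,3,6,7}
So after all 3 constraints: D(V) = {3,4,5,7,8}

Answer: {3,4,5,7,8}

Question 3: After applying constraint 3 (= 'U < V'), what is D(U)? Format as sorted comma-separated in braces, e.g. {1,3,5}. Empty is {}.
Answer: {2,3,6,7}

Derivation:
Constraint 1 (Z != U) on D(Z)={2,4,8} D(U)={2,3,6,7,8}: no change
Constraint 2 (Z < V) on D(Z)={2,4,8} D(V)={2,3,4,5,7,8}: Z {2,4,8}->{2,4}; V {2,3,4,5,7,8}->{3,4,5,7,8}
Constraint 3 (U < V) on D(U)={2,3,6,7,8} D(V)={3,4,5,7,8}: U {2,3,6,7,8}->{2,3,6,7}
So after constraint 3: D(U) = {2,3,6,7}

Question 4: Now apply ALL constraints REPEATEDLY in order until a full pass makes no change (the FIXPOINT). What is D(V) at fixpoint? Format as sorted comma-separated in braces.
pass 0 (initial): D(V)={2,3,4,5,7,8}
pass 1: U {2,3,6,7,8}->{2,3,6,7}; V {2,3,4,5,7,8}->{3,4,5,7,8}; Z {2,4,8}->{2,4}
pass 2: no change
Fixpoint after 2 passes: D(V) = {3,4,5,7,8}

Answer: {3,4,5,7,8}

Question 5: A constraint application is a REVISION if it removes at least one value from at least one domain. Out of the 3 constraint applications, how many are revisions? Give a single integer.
Constraint 1 (Z != U) on D(Z)={2,4,8} D(U)={2,3,6,7,8}: no change => not a revision
Constraint 2 (Z < V) on D(Z)={2,4,8} D(V)={2,3,4,5,7,8}: Z {2,4,8}->{2,4}; V {2,3,4,5,7,8}->{3,4,5,7,8} => REVISION
Constraint 3 (U < V) on D(U)={2,3,6,7,8} D(V)={3,4,5,7,8}: U {2,3,6,7,8}->{2,3,6,7} => REVISION
Total revisions = 2

Answer: 2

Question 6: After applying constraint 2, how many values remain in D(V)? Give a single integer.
Answer: 5

Derivation:
Constraint 1 (Z != U) on D(Z)={2,4,8} D(U)={2,3,6,7,8}: no change
Constraint 2 (Z < V) on D(Z)={2,4,8} D(V)={2,3,4,5,7,8}: Z {2,4,8}->{2,4}; V {2,3,4,5,7,8}->{3,4,5,7,8}
So after constraint 2: D(V)={3,4,5,7,8}, size = 5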